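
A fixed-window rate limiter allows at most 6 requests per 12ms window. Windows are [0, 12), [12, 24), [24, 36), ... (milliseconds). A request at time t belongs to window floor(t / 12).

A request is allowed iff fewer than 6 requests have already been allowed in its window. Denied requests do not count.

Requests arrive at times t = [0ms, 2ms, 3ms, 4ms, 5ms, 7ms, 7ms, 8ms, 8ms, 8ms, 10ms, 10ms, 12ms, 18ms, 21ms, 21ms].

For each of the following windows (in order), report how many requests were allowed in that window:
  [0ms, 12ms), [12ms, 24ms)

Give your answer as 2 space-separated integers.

Processing requests:
  req#1 t=0ms (window 0): ALLOW
  req#2 t=2ms (window 0): ALLOW
  req#3 t=3ms (window 0): ALLOW
  req#4 t=4ms (window 0): ALLOW
  req#5 t=5ms (window 0): ALLOW
  req#6 t=7ms (window 0): ALLOW
  req#7 t=7ms (window 0): DENY
  req#8 t=8ms (window 0): DENY
  req#9 t=8ms (window 0): DENY
  req#10 t=8ms (window 0): DENY
  req#11 t=10ms (window 0): DENY
  req#12 t=10ms (window 0): DENY
  req#13 t=12ms (window 1): ALLOW
  req#14 t=18ms (window 1): ALLOW
  req#15 t=21ms (window 1): ALLOW
  req#16 t=21ms (window 1): ALLOW

Allowed counts by window: 6 4

Answer: 6 4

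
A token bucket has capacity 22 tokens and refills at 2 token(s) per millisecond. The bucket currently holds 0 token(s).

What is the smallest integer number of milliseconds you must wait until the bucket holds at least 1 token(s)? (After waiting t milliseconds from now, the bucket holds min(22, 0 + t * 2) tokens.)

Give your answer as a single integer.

Answer: 1

Derivation:
Need 0 + t * 2 >= 1, so t >= 1/2.
Smallest integer t = ceil(1/2) = 1.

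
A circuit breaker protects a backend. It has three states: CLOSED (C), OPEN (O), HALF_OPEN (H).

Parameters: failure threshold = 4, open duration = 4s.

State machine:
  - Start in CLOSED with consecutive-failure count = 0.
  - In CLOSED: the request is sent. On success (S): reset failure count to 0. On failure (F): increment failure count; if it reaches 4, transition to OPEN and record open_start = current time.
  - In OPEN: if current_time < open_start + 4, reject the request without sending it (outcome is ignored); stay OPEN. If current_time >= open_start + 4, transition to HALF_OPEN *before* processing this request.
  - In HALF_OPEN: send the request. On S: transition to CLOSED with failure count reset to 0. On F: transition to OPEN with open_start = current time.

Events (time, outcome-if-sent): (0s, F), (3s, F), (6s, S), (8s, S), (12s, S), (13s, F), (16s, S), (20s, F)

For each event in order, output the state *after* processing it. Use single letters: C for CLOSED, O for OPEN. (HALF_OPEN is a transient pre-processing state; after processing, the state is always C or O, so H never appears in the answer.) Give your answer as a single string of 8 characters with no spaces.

State after each event:
  event#1 t=0s outcome=F: state=CLOSED
  event#2 t=3s outcome=F: state=CLOSED
  event#3 t=6s outcome=S: state=CLOSED
  event#4 t=8s outcome=S: state=CLOSED
  event#5 t=12s outcome=S: state=CLOSED
  event#6 t=13s outcome=F: state=CLOSED
  event#7 t=16s outcome=S: state=CLOSED
  event#8 t=20s outcome=F: state=CLOSED

Answer: CCCCCCCC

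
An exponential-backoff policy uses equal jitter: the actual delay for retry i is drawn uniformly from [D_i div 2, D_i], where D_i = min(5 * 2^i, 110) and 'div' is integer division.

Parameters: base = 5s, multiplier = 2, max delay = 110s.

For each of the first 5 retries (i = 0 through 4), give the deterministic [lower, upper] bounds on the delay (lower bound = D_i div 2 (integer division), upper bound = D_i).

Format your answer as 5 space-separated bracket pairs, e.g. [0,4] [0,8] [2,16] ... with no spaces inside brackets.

Answer: [2,5] [5,10] [10,20] [20,40] [40,80]

Derivation:
Computing bounds per retry:
  i=0: D_i=min(5*2^0,110)=5, bounds=[2,5]
  i=1: D_i=min(5*2^1,110)=10, bounds=[5,10]
  i=2: D_i=min(5*2^2,110)=20, bounds=[10,20]
  i=3: D_i=min(5*2^3,110)=40, bounds=[20,40]
  i=4: D_i=min(5*2^4,110)=80, bounds=[40,80]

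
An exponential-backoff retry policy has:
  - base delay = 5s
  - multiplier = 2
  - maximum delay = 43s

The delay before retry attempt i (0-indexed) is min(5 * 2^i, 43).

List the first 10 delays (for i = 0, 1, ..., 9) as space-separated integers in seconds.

Computing each delay:
  i=0: min(5*2^0, 43) = 5
  i=1: min(5*2^1, 43) = 10
  i=2: min(5*2^2, 43) = 20
  i=3: min(5*2^3, 43) = 40
  i=4: min(5*2^4, 43) = 43
  i=5: min(5*2^5, 43) = 43
  i=6: min(5*2^6, 43) = 43
  i=7: min(5*2^7, 43) = 43
  i=8: min(5*2^8, 43) = 43
  i=9: min(5*2^9, 43) = 43

Answer: 5 10 20 40 43 43 43 43 43 43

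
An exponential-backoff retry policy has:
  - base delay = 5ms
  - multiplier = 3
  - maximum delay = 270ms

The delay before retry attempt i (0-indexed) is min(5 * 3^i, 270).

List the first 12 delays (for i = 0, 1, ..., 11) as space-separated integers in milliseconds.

Answer: 5 15 45 135 270 270 270 270 270 270 270 270

Derivation:
Computing each delay:
  i=0: min(5*3^0, 270) = 5
  i=1: min(5*3^1, 270) = 15
  i=2: min(5*3^2, 270) = 45
  i=3: min(5*3^3, 270) = 135
  i=4: min(5*3^4, 270) = 270
  i=5: min(5*3^5, 270) = 270
  i=6: min(5*3^6, 270) = 270
  i=7: min(5*3^7, 270) = 270
  i=8: min(5*3^8, 270) = 270
  i=9: min(5*3^9, 270) = 270
  i=10: min(5*3^10, 270) = 270
  i=11: min(5*3^11, 270) = 270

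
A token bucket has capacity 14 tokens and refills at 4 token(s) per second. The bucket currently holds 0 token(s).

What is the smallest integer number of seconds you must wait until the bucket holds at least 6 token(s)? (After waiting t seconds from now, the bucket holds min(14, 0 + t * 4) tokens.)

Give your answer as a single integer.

Need 0 + t * 4 >= 6, so t >= 6/4.
Smallest integer t = ceil(6/4) = 2.

Answer: 2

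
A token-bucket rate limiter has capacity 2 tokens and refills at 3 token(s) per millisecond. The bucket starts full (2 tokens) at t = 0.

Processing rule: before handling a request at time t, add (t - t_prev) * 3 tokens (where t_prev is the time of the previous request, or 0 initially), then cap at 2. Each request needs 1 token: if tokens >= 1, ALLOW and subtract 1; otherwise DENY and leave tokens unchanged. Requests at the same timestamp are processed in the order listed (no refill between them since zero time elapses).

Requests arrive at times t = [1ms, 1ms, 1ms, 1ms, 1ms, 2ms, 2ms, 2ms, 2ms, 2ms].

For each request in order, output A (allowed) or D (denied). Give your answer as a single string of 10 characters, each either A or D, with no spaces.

Simulating step by step:
  req#1 t=1ms: ALLOW
  req#2 t=1ms: ALLOW
  req#3 t=1ms: DENY
  req#4 t=1ms: DENY
  req#5 t=1ms: DENY
  req#6 t=2ms: ALLOW
  req#7 t=2ms: ALLOW
  req#8 t=2ms: DENY
  req#9 t=2ms: DENY
  req#10 t=2ms: DENY

Answer: AADDDAADDD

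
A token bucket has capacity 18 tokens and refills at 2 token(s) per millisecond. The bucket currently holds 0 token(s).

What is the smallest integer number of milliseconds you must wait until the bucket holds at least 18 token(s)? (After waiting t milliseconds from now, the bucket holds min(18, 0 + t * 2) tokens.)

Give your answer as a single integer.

Answer: 9

Derivation:
Need 0 + t * 2 >= 18, so t >= 18/2.
Smallest integer t = ceil(18/2) = 9.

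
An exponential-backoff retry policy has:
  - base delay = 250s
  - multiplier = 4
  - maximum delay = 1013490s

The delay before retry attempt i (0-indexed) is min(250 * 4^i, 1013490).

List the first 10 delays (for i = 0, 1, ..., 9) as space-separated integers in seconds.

Computing each delay:
  i=0: min(250*4^0, 1013490) = 250
  i=1: min(250*4^1, 1013490) = 1000
  i=2: min(250*4^2, 1013490) = 4000
  i=3: min(250*4^3, 1013490) = 16000
  i=4: min(250*4^4, 1013490) = 64000
  i=5: min(250*4^5, 1013490) = 256000
  i=6: min(250*4^6, 1013490) = 1013490
  i=7: min(250*4^7, 1013490) = 1013490
  i=8: min(250*4^8, 1013490) = 1013490
  i=9: min(250*4^9, 1013490) = 1013490

Answer: 250 1000 4000 16000 64000 256000 1013490 1013490 1013490 1013490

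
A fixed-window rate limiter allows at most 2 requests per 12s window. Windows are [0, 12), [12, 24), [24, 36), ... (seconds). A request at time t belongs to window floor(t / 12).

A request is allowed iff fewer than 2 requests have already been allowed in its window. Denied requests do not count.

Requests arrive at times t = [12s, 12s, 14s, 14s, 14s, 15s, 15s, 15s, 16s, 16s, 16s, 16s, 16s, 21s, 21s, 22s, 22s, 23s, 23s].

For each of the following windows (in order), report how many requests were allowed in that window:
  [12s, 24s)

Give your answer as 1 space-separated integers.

Processing requests:
  req#1 t=12s (window 1): ALLOW
  req#2 t=12s (window 1): ALLOW
  req#3 t=14s (window 1): DENY
  req#4 t=14s (window 1): DENY
  req#5 t=14s (window 1): DENY
  req#6 t=15s (window 1): DENY
  req#7 t=15s (window 1): DENY
  req#8 t=15s (window 1): DENY
  req#9 t=16s (window 1): DENY
  req#10 t=16s (window 1): DENY
  req#11 t=16s (window 1): DENY
  req#12 t=16s (window 1): DENY
  req#13 t=16s (window 1): DENY
  req#14 t=21s (window 1): DENY
  req#15 t=21s (window 1): DENY
  req#16 t=22s (window 1): DENY
  req#17 t=22s (window 1): DENY
  req#18 t=23s (window 1): DENY
  req#19 t=23s (window 1): DENY

Allowed counts by window: 2

Answer: 2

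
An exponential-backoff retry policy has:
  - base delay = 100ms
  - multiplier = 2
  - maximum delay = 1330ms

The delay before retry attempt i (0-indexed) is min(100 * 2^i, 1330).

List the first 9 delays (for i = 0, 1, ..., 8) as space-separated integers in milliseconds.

Computing each delay:
  i=0: min(100*2^0, 1330) = 100
  i=1: min(100*2^1, 1330) = 200
  i=2: min(100*2^2, 1330) = 400
  i=3: min(100*2^3, 1330) = 800
  i=4: min(100*2^4, 1330) = 1330
  i=5: min(100*2^5, 1330) = 1330
  i=6: min(100*2^6, 1330) = 1330
  i=7: min(100*2^7, 1330) = 1330
  i=8: min(100*2^8, 1330) = 1330

Answer: 100 200 400 800 1330 1330 1330 1330 1330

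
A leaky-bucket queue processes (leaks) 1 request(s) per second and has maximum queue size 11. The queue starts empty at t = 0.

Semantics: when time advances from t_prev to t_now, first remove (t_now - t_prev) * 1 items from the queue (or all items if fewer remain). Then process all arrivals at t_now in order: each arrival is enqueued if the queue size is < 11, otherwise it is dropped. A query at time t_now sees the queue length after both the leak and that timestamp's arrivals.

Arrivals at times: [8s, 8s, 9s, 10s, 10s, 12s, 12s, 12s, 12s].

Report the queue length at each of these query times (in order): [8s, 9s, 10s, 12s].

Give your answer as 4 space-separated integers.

Queue lengths at query times:
  query t=8s: backlog = 2
  query t=9s: backlog = 2
  query t=10s: backlog = 3
  query t=12s: backlog = 5

Answer: 2 2 3 5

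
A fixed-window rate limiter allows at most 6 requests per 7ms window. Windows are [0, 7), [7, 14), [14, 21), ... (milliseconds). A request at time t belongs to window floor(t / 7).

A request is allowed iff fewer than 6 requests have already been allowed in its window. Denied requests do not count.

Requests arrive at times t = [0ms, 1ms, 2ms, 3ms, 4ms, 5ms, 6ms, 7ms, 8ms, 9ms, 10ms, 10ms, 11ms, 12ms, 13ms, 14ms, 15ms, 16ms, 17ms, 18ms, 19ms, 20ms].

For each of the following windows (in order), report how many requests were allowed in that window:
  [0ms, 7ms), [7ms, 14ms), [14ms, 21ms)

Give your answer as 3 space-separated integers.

Answer: 6 6 6

Derivation:
Processing requests:
  req#1 t=0ms (window 0): ALLOW
  req#2 t=1ms (window 0): ALLOW
  req#3 t=2ms (window 0): ALLOW
  req#4 t=3ms (window 0): ALLOW
  req#5 t=4ms (window 0): ALLOW
  req#6 t=5ms (window 0): ALLOW
  req#7 t=6ms (window 0): DENY
  req#8 t=7ms (window 1): ALLOW
  req#9 t=8ms (window 1): ALLOW
  req#10 t=9ms (window 1): ALLOW
  req#11 t=10ms (window 1): ALLOW
  req#12 t=10ms (window 1): ALLOW
  req#13 t=11ms (window 1): ALLOW
  req#14 t=12ms (window 1): DENY
  req#15 t=13ms (window 1): DENY
  req#16 t=14ms (window 2): ALLOW
  req#17 t=15ms (window 2): ALLOW
  req#18 t=16ms (window 2): ALLOW
  req#19 t=17ms (window 2): ALLOW
  req#20 t=18ms (window 2): ALLOW
  req#21 t=19ms (window 2): ALLOW
  req#22 t=20ms (window 2): DENY

Allowed counts by window: 6 6 6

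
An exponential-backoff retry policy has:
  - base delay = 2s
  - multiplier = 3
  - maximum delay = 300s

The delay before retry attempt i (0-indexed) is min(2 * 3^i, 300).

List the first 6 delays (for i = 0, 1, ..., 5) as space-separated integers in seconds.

Answer: 2 6 18 54 162 300

Derivation:
Computing each delay:
  i=0: min(2*3^0, 300) = 2
  i=1: min(2*3^1, 300) = 6
  i=2: min(2*3^2, 300) = 18
  i=3: min(2*3^3, 300) = 54
  i=4: min(2*3^4, 300) = 162
  i=5: min(2*3^5, 300) = 300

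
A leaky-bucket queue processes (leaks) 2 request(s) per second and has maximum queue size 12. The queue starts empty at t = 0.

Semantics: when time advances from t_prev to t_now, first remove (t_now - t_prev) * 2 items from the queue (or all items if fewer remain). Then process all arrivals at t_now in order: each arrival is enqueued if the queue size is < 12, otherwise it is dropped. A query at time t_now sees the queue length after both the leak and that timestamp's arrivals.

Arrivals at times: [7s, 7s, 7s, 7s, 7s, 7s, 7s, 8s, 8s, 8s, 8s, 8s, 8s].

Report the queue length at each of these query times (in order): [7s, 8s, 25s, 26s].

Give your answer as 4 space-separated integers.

Queue lengths at query times:
  query t=7s: backlog = 7
  query t=8s: backlog = 11
  query t=25s: backlog = 0
  query t=26s: backlog = 0

Answer: 7 11 0 0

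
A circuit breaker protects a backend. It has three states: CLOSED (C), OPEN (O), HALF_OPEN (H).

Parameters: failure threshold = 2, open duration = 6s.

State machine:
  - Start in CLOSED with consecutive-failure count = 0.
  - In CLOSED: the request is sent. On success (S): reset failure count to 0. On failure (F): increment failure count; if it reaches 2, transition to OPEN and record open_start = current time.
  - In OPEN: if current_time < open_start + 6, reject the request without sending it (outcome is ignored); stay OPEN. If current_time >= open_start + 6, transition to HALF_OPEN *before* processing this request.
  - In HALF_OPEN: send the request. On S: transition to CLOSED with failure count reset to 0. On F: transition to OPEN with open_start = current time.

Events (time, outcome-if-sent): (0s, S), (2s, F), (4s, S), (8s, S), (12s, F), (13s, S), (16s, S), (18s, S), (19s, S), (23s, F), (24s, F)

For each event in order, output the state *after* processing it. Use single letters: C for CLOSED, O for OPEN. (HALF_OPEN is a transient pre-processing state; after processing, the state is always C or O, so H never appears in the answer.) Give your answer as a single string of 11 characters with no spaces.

Answer: CCCCCCCCCCO

Derivation:
State after each event:
  event#1 t=0s outcome=S: state=CLOSED
  event#2 t=2s outcome=F: state=CLOSED
  event#3 t=4s outcome=S: state=CLOSED
  event#4 t=8s outcome=S: state=CLOSED
  event#5 t=12s outcome=F: state=CLOSED
  event#6 t=13s outcome=S: state=CLOSED
  event#7 t=16s outcome=S: state=CLOSED
  event#8 t=18s outcome=S: state=CLOSED
  event#9 t=19s outcome=S: state=CLOSED
  event#10 t=23s outcome=F: state=CLOSED
  event#11 t=24s outcome=F: state=OPEN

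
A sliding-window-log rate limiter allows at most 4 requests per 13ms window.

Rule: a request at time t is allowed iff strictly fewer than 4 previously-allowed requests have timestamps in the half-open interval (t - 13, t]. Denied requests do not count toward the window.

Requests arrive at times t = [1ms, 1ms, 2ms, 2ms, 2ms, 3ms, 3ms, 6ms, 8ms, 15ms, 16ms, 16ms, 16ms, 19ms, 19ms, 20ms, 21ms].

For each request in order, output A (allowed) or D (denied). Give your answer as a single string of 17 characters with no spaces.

Tracking allowed requests in the window:
  req#1 t=1ms: ALLOW
  req#2 t=1ms: ALLOW
  req#3 t=2ms: ALLOW
  req#4 t=2ms: ALLOW
  req#5 t=2ms: DENY
  req#6 t=3ms: DENY
  req#7 t=3ms: DENY
  req#8 t=6ms: DENY
  req#9 t=8ms: DENY
  req#10 t=15ms: ALLOW
  req#11 t=16ms: ALLOW
  req#12 t=16ms: ALLOW
  req#13 t=16ms: ALLOW
  req#14 t=19ms: DENY
  req#15 t=19ms: DENY
  req#16 t=20ms: DENY
  req#17 t=21ms: DENY

Answer: AAAADDDDDAAAADDDD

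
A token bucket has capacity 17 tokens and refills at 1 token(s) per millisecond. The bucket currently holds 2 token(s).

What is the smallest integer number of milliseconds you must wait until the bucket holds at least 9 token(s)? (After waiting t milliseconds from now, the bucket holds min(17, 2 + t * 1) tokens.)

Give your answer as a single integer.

Need 2 + t * 1 >= 9, so t >= 7/1.
Smallest integer t = ceil(7/1) = 7.

Answer: 7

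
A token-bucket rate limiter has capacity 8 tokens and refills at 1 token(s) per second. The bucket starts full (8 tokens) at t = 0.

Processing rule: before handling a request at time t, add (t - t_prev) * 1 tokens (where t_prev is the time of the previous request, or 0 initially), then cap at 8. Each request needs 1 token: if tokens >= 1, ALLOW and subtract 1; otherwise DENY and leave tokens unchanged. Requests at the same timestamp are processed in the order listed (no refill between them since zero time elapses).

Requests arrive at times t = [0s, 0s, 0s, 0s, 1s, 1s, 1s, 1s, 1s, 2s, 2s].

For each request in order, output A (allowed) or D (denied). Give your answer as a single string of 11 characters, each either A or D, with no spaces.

Answer: AAAAAAAAAAD

Derivation:
Simulating step by step:
  req#1 t=0s: ALLOW
  req#2 t=0s: ALLOW
  req#3 t=0s: ALLOW
  req#4 t=0s: ALLOW
  req#5 t=1s: ALLOW
  req#6 t=1s: ALLOW
  req#7 t=1s: ALLOW
  req#8 t=1s: ALLOW
  req#9 t=1s: ALLOW
  req#10 t=2s: ALLOW
  req#11 t=2s: DENY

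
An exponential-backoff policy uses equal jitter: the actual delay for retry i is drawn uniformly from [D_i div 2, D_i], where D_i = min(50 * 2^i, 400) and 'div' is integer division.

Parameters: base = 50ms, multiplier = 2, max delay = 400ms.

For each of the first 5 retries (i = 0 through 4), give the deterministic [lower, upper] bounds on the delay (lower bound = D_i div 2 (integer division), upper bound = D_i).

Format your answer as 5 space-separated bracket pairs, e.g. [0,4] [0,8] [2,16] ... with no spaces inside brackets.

Answer: [25,50] [50,100] [100,200] [200,400] [200,400]

Derivation:
Computing bounds per retry:
  i=0: D_i=min(50*2^0,400)=50, bounds=[25,50]
  i=1: D_i=min(50*2^1,400)=100, bounds=[50,100]
  i=2: D_i=min(50*2^2,400)=200, bounds=[100,200]
  i=3: D_i=min(50*2^3,400)=400, bounds=[200,400]
  i=4: D_i=min(50*2^4,400)=400, bounds=[200,400]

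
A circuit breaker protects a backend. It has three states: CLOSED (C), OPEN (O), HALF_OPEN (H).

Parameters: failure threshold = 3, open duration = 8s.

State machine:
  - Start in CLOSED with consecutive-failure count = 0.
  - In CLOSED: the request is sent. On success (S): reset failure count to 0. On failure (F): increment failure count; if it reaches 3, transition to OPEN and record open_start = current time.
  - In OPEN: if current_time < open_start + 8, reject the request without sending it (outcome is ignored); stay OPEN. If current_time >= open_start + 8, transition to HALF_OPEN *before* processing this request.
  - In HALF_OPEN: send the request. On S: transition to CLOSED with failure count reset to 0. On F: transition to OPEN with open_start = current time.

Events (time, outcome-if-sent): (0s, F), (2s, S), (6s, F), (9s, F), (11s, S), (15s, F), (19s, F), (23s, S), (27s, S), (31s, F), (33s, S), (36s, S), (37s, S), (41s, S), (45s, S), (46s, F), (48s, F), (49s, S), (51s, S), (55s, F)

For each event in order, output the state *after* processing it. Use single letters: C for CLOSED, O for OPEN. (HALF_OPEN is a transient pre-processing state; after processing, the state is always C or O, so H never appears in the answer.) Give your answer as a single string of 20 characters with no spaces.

Answer: CCCCCCCCCCCCCCCCCCCC

Derivation:
State after each event:
  event#1 t=0s outcome=F: state=CLOSED
  event#2 t=2s outcome=S: state=CLOSED
  event#3 t=6s outcome=F: state=CLOSED
  event#4 t=9s outcome=F: state=CLOSED
  event#5 t=11s outcome=S: state=CLOSED
  event#6 t=15s outcome=F: state=CLOSED
  event#7 t=19s outcome=F: state=CLOSED
  event#8 t=23s outcome=S: state=CLOSED
  event#9 t=27s outcome=S: state=CLOSED
  event#10 t=31s outcome=F: state=CLOSED
  event#11 t=33s outcome=S: state=CLOSED
  event#12 t=36s outcome=S: state=CLOSED
  event#13 t=37s outcome=S: state=CLOSED
  event#14 t=41s outcome=S: state=CLOSED
  event#15 t=45s outcome=S: state=CLOSED
  event#16 t=46s outcome=F: state=CLOSED
  event#17 t=48s outcome=F: state=CLOSED
  event#18 t=49s outcome=S: state=CLOSED
  event#19 t=51s outcome=S: state=CLOSED
  event#20 t=55s outcome=F: state=CLOSED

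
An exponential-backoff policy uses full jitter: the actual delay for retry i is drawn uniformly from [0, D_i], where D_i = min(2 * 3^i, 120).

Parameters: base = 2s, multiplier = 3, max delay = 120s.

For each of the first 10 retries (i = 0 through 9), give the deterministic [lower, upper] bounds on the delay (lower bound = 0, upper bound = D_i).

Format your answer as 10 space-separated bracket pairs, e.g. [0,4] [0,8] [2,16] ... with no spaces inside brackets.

Computing bounds per retry:
  i=0: D_i=min(2*3^0,120)=2, bounds=[0,2]
  i=1: D_i=min(2*3^1,120)=6, bounds=[0,6]
  i=2: D_i=min(2*3^2,120)=18, bounds=[0,18]
  i=3: D_i=min(2*3^3,120)=54, bounds=[0,54]
  i=4: D_i=min(2*3^4,120)=120, bounds=[0,120]
  i=5: D_i=min(2*3^5,120)=120, bounds=[0,120]
  i=6: D_i=min(2*3^6,120)=120, bounds=[0,120]
  i=7: D_i=min(2*3^7,120)=120, bounds=[0,120]
  i=8: D_i=min(2*3^8,120)=120, bounds=[0,120]
  i=9: D_i=min(2*3^9,120)=120, bounds=[0,120]

Answer: [0,2] [0,6] [0,18] [0,54] [0,120] [0,120] [0,120] [0,120] [0,120] [0,120]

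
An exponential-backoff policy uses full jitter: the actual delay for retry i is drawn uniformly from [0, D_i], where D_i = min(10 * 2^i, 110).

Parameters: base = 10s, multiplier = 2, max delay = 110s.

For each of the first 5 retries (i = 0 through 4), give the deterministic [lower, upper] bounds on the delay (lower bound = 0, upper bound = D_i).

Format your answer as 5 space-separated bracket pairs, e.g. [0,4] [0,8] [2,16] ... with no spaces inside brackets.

Answer: [0,10] [0,20] [0,40] [0,80] [0,110]

Derivation:
Computing bounds per retry:
  i=0: D_i=min(10*2^0,110)=10, bounds=[0,10]
  i=1: D_i=min(10*2^1,110)=20, bounds=[0,20]
  i=2: D_i=min(10*2^2,110)=40, bounds=[0,40]
  i=3: D_i=min(10*2^3,110)=80, bounds=[0,80]
  i=4: D_i=min(10*2^4,110)=110, bounds=[0,110]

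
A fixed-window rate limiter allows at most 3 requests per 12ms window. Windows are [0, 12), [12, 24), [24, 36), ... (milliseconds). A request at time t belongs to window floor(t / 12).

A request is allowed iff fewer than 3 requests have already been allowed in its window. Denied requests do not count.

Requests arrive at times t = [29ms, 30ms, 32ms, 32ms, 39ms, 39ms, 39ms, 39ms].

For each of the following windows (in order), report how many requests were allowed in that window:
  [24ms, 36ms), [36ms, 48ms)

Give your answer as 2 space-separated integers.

Processing requests:
  req#1 t=29ms (window 2): ALLOW
  req#2 t=30ms (window 2): ALLOW
  req#3 t=32ms (window 2): ALLOW
  req#4 t=32ms (window 2): DENY
  req#5 t=39ms (window 3): ALLOW
  req#6 t=39ms (window 3): ALLOW
  req#7 t=39ms (window 3): ALLOW
  req#8 t=39ms (window 3): DENY

Allowed counts by window: 3 3

Answer: 3 3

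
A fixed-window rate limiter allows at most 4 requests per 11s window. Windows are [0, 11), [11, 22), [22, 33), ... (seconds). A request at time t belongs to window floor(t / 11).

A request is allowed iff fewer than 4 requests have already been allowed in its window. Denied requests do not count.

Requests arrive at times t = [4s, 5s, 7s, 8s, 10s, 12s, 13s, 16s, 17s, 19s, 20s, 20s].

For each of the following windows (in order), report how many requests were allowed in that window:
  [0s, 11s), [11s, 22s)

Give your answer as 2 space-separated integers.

Processing requests:
  req#1 t=4s (window 0): ALLOW
  req#2 t=5s (window 0): ALLOW
  req#3 t=7s (window 0): ALLOW
  req#4 t=8s (window 0): ALLOW
  req#5 t=10s (window 0): DENY
  req#6 t=12s (window 1): ALLOW
  req#7 t=13s (window 1): ALLOW
  req#8 t=16s (window 1): ALLOW
  req#9 t=17s (window 1): ALLOW
  req#10 t=19s (window 1): DENY
  req#11 t=20s (window 1): DENY
  req#12 t=20s (window 1): DENY

Allowed counts by window: 4 4

Answer: 4 4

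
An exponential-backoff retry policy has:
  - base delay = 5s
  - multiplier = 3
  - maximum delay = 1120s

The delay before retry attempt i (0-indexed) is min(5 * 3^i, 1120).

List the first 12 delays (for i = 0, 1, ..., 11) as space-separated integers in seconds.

Answer: 5 15 45 135 405 1120 1120 1120 1120 1120 1120 1120

Derivation:
Computing each delay:
  i=0: min(5*3^0, 1120) = 5
  i=1: min(5*3^1, 1120) = 15
  i=2: min(5*3^2, 1120) = 45
  i=3: min(5*3^3, 1120) = 135
  i=4: min(5*3^4, 1120) = 405
  i=5: min(5*3^5, 1120) = 1120
  i=6: min(5*3^6, 1120) = 1120
  i=7: min(5*3^7, 1120) = 1120
  i=8: min(5*3^8, 1120) = 1120
  i=9: min(5*3^9, 1120) = 1120
  i=10: min(5*3^10, 1120) = 1120
  i=11: min(5*3^11, 1120) = 1120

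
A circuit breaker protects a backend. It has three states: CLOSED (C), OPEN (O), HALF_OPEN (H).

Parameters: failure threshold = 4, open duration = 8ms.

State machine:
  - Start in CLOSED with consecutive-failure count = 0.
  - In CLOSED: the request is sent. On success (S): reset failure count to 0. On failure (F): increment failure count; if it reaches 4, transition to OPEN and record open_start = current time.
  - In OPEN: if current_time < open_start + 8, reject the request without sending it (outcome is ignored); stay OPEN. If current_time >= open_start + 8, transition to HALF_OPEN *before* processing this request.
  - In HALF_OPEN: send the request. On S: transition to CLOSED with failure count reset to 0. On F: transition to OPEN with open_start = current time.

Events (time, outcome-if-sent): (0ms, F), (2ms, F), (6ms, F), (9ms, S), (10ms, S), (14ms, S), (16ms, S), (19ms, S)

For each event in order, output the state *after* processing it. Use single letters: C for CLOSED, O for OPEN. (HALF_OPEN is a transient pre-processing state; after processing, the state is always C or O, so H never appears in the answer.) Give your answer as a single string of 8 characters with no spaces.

State after each event:
  event#1 t=0ms outcome=F: state=CLOSED
  event#2 t=2ms outcome=F: state=CLOSED
  event#3 t=6ms outcome=F: state=CLOSED
  event#4 t=9ms outcome=S: state=CLOSED
  event#5 t=10ms outcome=S: state=CLOSED
  event#6 t=14ms outcome=S: state=CLOSED
  event#7 t=16ms outcome=S: state=CLOSED
  event#8 t=19ms outcome=S: state=CLOSED

Answer: CCCCCCCC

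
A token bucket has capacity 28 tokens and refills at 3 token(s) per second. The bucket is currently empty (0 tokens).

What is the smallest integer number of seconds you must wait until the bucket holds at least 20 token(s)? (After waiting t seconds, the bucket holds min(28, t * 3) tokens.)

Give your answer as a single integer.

Answer: 7

Derivation:
Need t * 3 >= 20, so t >= 20/3.
Smallest integer t = ceil(20/3) = 7.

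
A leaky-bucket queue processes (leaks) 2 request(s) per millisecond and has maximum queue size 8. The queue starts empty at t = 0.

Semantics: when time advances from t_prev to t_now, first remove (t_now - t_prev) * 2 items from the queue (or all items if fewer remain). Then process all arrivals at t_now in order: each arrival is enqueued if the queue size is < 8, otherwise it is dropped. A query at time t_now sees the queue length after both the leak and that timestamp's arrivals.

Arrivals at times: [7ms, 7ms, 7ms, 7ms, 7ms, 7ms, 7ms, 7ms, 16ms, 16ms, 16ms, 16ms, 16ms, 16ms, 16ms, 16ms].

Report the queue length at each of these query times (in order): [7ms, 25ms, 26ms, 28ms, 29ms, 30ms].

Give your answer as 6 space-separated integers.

Answer: 8 0 0 0 0 0

Derivation:
Queue lengths at query times:
  query t=7ms: backlog = 8
  query t=25ms: backlog = 0
  query t=26ms: backlog = 0
  query t=28ms: backlog = 0
  query t=29ms: backlog = 0
  query t=30ms: backlog = 0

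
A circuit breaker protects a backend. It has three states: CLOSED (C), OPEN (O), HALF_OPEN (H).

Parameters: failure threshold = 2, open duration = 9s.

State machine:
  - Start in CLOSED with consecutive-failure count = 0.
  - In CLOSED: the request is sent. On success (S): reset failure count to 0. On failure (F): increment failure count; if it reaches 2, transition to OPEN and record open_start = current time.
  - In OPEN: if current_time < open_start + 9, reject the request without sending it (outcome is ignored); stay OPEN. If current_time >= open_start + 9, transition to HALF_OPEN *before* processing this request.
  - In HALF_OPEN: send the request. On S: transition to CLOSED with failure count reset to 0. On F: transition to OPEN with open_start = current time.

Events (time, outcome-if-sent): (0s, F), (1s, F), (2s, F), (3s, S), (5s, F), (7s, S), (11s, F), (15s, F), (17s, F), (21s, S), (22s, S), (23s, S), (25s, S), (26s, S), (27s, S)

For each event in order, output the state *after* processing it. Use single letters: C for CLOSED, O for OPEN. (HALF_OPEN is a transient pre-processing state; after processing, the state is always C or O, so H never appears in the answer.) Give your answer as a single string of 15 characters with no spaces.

State after each event:
  event#1 t=0s outcome=F: state=CLOSED
  event#2 t=1s outcome=F: state=OPEN
  event#3 t=2s outcome=F: state=OPEN
  event#4 t=3s outcome=S: state=OPEN
  event#5 t=5s outcome=F: state=OPEN
  event#6 t=7s outcome=S: state=OPEN
  event#7 t=11s outcome=F: state=OPEN
  event#8 t=15s outcome=F: state=OPEN
  event#9 t=17s outcome=F: state=OPEN
  event#10 t=21s outcome=S: state=CLOSED
  event#11 t=22s outcome=S: state=CLOSED
  event#12 t=23s outcome=S: state=CLOSED
  event#13 t=25s outcome=S: state=CLOSED
  event#14 t=26s outcome=S: state=CLOSED
  event#15 t=27s outcome=S: state=CLOSED

Answer: COOOOOOOOCCCCCC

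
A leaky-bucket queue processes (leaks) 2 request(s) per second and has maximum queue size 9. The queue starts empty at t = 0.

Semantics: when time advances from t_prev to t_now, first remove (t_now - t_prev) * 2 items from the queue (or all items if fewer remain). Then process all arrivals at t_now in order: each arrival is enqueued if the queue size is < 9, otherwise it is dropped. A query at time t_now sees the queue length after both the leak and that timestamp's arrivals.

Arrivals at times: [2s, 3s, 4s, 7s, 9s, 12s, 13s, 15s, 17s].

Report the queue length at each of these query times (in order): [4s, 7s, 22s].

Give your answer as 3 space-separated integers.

Queue lengths at query times:
  query t=4s: backlog = 1
  query t=7s: backlog = 1
  query t=22s: backlog = 0

Answer: 1 1 0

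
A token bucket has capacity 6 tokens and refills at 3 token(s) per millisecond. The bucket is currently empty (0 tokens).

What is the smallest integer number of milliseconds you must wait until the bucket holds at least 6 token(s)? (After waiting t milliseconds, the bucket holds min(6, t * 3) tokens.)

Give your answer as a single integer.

Need t * 3 >= 6, so t >= 6/3.
Smallest integer t = ceil(6/3) = 2.

Answer: 2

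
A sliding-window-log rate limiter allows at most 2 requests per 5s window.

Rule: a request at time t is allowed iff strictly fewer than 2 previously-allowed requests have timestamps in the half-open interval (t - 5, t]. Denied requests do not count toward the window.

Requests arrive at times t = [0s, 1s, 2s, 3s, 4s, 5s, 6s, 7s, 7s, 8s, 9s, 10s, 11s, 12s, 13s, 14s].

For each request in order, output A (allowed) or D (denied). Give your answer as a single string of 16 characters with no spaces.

Answer: AADDDAADDDDAADDD

Derivation:
Tracking allowed requests in the window:
  req#1 t=0s: ALLOW
  req#2 t=1s: ALLOW
  req#3 t=2s: DENY
  req#4 t=3s: DENY
  req#5 t=4s: DENY
  req#6 t=5s: ALLOW
  req#7 t=6s: ALLOW
  req#8 t=7s: DENY
  req#9 t=7s: DENY
  req#10 t=8s: DENY
  req#11 t=9s: DENY
  req#12 t=10s: ALLOW
  req#13 t=11s: ALLOW
  req#14 t=12s: DENY
  req#15 t=13s: DENY
  req#16 t=14s: DENY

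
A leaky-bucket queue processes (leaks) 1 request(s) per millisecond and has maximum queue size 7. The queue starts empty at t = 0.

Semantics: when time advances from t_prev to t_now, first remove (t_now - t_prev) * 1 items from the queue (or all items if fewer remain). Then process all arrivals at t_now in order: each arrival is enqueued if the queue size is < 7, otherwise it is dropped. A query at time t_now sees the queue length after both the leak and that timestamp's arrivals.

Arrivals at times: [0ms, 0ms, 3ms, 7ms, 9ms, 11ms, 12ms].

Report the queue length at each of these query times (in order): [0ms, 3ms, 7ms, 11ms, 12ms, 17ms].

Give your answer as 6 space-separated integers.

Queue lengths at query times:
  query t=0ms: backlog = 2
  query t=3ms: backlog = 1
  query t=7ms: backlog = 1
  query t=11ms: backlog = 1
  query t=12ms: backlog = 1
  query t=17ms: backlog = 0

Answer: 2 1 1 1 1 0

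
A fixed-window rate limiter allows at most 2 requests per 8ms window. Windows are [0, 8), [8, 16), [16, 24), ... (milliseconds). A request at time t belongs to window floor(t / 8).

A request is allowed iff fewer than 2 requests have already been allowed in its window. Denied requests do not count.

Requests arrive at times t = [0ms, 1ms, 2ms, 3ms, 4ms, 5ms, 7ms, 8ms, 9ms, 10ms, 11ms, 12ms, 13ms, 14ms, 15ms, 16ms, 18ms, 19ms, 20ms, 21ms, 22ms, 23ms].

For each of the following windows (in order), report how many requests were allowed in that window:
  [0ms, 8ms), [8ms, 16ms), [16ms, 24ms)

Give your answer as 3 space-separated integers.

Processing requests:
  req#1 t=0ms (window 0): ALLOW
  req#2 t=1ms (window 0): ALLOW
  req#3 t=2ms (window 0): DENY
  req#4 t=3ms (window 0): DENY
  req#5 t=4ms (window 0): DENY
  req#6 t=5ms (window 0): DENY
  req#7 t=7ms (window 0): DENY
  req#8 t=8ms (window 1): ALLOW
  req#9 t=9ms (window 1): ALLOW
  req#10 t=10ms (window 1): DENY
  req#11 t=11ms (window 1): DENY
  req#12 t=12ms (window 1): DENY
  req#13 t=13ms (window 1): DENY
  req#14 t=14ms (window 1): DENY
  req#15 t=15ms (window 1): DENY
  req#16 t=16ms (window 2): ALLOW
  req#17 t=18ms (window 2): ALLOW
  req#18 t=19ms (window 2): DENY
  req#19 t=20ms (window 2): DENY
  req#20 t=21ms (window 2): DENY
  req#21 t=22ms (window 2): DENY
  req#22 t=23ms (window 2): DENY

Allowed counts by window: 2 2 2

Answer: 2 2 2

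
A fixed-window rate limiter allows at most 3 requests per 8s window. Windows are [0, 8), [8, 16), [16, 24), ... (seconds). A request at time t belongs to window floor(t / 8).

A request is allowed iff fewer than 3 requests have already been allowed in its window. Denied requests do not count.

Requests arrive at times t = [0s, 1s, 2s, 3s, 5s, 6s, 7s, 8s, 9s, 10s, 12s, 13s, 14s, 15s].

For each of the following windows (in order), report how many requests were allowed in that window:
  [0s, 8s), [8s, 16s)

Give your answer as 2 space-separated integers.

Processing requests:
  req#1 t=0s (window 0): ALLOW
  req#2 t=1s (window 0): ALLOW
  req#3 t=2s (window 0): ALLOW
  req#4 t=3s (window 0): DENY
  req#5 t=5s (window 0): DENY
  req#6 t=6s (window 0): DENY
  req#7 t=7s (window 0): DENY
  req#8 t=8s (window 1): ALLOW
  req#9 t=9s (window 1): ALLOW
  req#10 t=10s (window 1): ALLOW
  req#11 t=12s (window 1): DENY
  req#12 t=13s (window 1): DENY
  req#13 t=14s (window 1): DENY
  req#14 t=15s (window 1): DENY

Allowed counts by window: 3 3

Answer: 3 3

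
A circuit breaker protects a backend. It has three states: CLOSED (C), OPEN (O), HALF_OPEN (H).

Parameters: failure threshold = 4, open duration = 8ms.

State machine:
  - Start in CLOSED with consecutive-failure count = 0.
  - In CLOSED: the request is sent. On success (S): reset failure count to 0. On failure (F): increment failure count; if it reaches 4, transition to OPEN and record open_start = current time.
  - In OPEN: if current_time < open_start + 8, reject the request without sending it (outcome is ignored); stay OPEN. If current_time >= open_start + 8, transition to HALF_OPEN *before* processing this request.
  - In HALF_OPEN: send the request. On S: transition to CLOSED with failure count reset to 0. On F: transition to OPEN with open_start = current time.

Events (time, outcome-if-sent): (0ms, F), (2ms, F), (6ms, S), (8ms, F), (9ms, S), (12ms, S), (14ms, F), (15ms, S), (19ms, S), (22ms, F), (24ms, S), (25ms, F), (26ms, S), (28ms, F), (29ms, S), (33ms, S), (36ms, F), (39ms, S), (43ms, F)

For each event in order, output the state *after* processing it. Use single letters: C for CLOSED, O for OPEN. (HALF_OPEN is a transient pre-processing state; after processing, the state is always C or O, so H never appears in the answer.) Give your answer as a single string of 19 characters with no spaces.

State after each event:
  event#1 t=0ms outcome=F: state=CLOSED
  event#2 t=2ms outcome=F: state=CLOSED
  event#3 t=6ms outcome=S: state=CLOSED
  event#4 t=8ms outcome=F: state=CLOSED
  event#5 t=9ms outcome=S: state=CLOSED
  event#6 t=12ms outcome=S: state=CLOSED
  event#7 t=14ms outcome=F: state=CLOSED
  event#8 t=15ms outcome=S: state=CLOSED
  event#9 t=19ms outcome=S: state=CLOSED
  event#10 t=22ms outcome=F: state=CLOSED
  event#11 t=24ms outcome=S: state=CLOSED
  event#12 t=25ms outcome=F: state=CLOSED
  event#13 t=26ms outcome=S: state=CLOSED
  event#14 t=28ms outcome=F: state=CLOSED
  event#15 t=29ms outcome=S: state=CLOSED
  event#16 t=33ms outcome=S: state=CLOSED
  event#17 t=36ms outcome=F: state=CLOSED
  event#18 t=39ms outcome=S: state=CLOSED
  event#19 t=43ms outcome=F: state=CLOSED

Answer: CCCCCCCCCCCCCCCCCCC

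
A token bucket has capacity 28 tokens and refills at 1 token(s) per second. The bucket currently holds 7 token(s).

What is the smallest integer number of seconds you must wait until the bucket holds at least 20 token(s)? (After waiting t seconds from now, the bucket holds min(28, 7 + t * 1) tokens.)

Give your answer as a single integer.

Answer: 13

Derivation:
Need 7 + t * 1 >= 20, so t >= 13/1.
Smallest integer t = ceil(13/1) = 13.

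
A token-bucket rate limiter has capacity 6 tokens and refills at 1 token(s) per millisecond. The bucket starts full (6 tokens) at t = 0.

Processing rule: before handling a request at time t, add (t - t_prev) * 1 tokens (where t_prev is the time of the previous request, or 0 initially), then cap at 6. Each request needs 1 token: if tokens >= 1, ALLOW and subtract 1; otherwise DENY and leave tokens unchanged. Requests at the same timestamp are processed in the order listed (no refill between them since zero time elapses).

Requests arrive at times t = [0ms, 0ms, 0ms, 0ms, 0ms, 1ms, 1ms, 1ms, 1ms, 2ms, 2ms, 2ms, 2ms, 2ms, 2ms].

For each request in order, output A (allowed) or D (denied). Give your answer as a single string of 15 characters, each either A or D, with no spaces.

Answer: AAAAAAADDADDDDD

Derivation:
Simulating step by step:
  req#1 t=0ms: ALLOW
  req#2 t=0ms: ALLOW
  req#3 t=0ms: ALLOW
  req#4 t=0ms: ALLOW
  req#5 t=0ms: ALLOW
  req#6 t=1ms: ALLOW
  req#7 t=1ms: ALLOW
  req#8 t=1ms: DENY
  req#9 t=1ms: DENY
  req#10 t=2ms: ALLOW
  req#11 t=2ms: DENY
  req#12 t=2ms: DENY
  req#13 t=2ms: DENY
  req#14 t=2ms: DENY
  req#15 t=2ms: DENY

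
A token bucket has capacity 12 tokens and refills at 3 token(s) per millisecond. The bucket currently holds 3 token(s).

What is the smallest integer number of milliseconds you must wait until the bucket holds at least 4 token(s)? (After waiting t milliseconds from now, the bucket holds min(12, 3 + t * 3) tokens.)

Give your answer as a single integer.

Need 3 + t * 3 >= 4, so t >= 1/3.
Smallest integer t = ceil(1/3) = 1.

Answer: 1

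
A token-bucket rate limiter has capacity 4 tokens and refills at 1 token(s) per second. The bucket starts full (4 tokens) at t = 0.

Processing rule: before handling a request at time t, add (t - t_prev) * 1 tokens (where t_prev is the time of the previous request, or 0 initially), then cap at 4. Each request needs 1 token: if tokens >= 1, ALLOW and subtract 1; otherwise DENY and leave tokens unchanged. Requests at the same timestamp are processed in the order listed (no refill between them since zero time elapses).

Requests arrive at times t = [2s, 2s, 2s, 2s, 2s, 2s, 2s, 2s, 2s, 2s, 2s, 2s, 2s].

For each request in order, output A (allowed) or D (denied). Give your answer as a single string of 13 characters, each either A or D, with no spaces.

Simulating step by step:
  req#1 t=2s: ALLOW
  req#2 t=2s: ALLOW
  req#3 t=2s: ALLOW
  req#4 t=2s: ALLOW
  req#5 t=2s: DENY
  req#6 t=2s: DENY
  req#7 t=2s: DENY
  req#8 t=2s: DENY
  req#9 t=2s: DENY
  req#10 t=2s: DENY
  req#11 t=2s: DENY
  req#12 t=2s: DENY
  req#13 t=2s: DENY

Answer: AAAADDDDDDDDD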